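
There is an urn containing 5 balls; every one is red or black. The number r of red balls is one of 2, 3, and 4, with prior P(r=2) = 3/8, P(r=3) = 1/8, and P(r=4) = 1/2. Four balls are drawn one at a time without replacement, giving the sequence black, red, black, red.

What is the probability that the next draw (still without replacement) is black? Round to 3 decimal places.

Compute the likelihood of the observed sequence for each case: P(data | r = 2) = (3/5)(2/4)(2/3)(1/2) = 1/10; P(data | r = 3) = (2/5)(3/4)(1/3)(2/2) = 1/10; P(data | r = 4) = (1/5)(4/4)(0/3) = 0.
Weighting by the prior gives 3/8 · 1/10 = 3/80, 1/8 · 1/10 = 1/80, 1/2 · 0 = 0; these sum to 1/20.
The posterior is then P(r = 2 | data) = 3/4, P(r = 3 | data) = 1/4, P(r = 4 | data) = 0.
So P(black next | data) = Σ P(black next | H) P(H | data) = (1)(3/4) + (0)(1/4) = 3/4.

0.750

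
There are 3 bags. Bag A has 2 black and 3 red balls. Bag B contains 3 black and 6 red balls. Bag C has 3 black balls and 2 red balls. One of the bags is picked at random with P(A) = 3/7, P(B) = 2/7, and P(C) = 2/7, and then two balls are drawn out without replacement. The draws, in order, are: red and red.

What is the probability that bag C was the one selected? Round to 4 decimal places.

0.1034

For each hypothesis, P(data | H) works out to: P(data | bag A) = (3/5)(2/4) = 3/10; P(data | bag B) = (6/9)(5/8) = 5/12; P(data | bag C) = (2/5)(1/4) = 1/10.
Multiplying each by its prior: 3/7 · 3/10 = 9/70, 2/7 · 5/12 = 5/42, 2/7 · 1/10 = 1/35; summing to 29/105.
Therefore the posterior P(bag C | data) = (1/35) / (29/105) = 3/29.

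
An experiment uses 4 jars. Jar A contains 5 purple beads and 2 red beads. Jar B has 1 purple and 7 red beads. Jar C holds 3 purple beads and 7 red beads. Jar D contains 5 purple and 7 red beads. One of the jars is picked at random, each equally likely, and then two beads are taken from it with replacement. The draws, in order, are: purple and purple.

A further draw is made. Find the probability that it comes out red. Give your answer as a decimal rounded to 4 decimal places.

Under each hypothesis, the probability of the observed sequence is: P(data | jar A) = (5/7)(5/7) = 0.5102; P(data | jar B) = (1/8)(1/8) = 0.015625; P(data | jar C) = (3/10)(3/10) = 0.09; P(data | jar D) = (5/12)(5/12) = 0.17361.
Weighting by the prior gives 1/4 · 0.5102 = 0.12755, 1/4 · 0.015625 = 0.0039062, 1/4 · 0.09 = 0.0225, 1/4 · 0.17361 = 0.043403; these sum to 0.19736.
The posterior is then P(jar A | data) = 0.64629, P(jar B | data) = 0.019793, P(jar C | data) = 0.114, P(jar D | data) = 0.21992.
Averaging over the posterior, P(red next | data) = (2/7)(0.64629) + (7/8)(0.019793) + (7/10)(0.114) + (7/12)(0.21992) = 0.41006.

0.4101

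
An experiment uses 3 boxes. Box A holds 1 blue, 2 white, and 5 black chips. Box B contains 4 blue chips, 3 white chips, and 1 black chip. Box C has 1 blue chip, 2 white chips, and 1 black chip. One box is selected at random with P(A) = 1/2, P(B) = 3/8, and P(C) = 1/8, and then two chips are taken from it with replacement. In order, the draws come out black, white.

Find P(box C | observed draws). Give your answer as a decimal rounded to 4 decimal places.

0.1404

The likelihood of the observed sequence under each hypothesis: P(data | box A) = (5/8)(2/8) = 5/32; P(data | box B) = (1/8)(3/8) = 3/64; P(data | box C) = (1/4)(2/4) = 1/8.
Multiplying each by its prior: 1/2 · 5/32 = 5/64, 3/8 · 3/64 = 9/512, 1/8 · 1/8 = 1/64; with total 57/512.
So P(box C | data) = (1/64) / (57/512) = 8/57.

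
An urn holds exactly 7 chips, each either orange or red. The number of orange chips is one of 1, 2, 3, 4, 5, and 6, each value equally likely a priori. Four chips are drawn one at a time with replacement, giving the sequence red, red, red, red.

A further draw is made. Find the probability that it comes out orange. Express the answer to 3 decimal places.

0.234

Under each hypothesis, the probability of the observed sequence is: P(data | r = 1) = (6/7)(6/7)(6/7)(6/7) = 0.53978; P(data | r = 2) = (5/7)(5/7)(5/7)(5/7) = 0.26031; P(data | r = 3) = (4/7)(4/7)(4/7)(4/7) = 0.10662; P(data | r = 4) = (3/7)(3/7)(3/7)(3/7) = 0.033736; P(data | r = 5) = (2/7)(2/7)(2/7)(2/7) = 0.0066639; P(data | r = 6) = (1/7)(1/7)(1/7)(1/7) = 0.00041649.
The prior-weighted likelihoods are 1/6 · 0.53978 = 0.089963, 1/6 · 0.26031 = 0.043385, 1/6 · 0.10662 = 0.01777, 1/6 · 0.033736 = 0.0056227, 1/6 · 0.0066639 = 0.0011106, 1/6 · 0.00041649 = 6.9416e-05; with total 0.15792.
Dividing through by the total gives posterior P(r = 1 | data) = 0.56967, P(r = 2 | data) = 0.27473, P(r = 3 | data) = 0.11253, P(r = 4 | data) = 0.035604, P(r = 5 | data) = 0.007033, P(r = 6 | data) = 0.00043956.
So P(orange next | data) = Σ P(orange next | H) P(H | data) = (1/7)(0.56967) + (2/7)(0.27473) + (3/7)(0.11253) + (4/7)(0.035604) + (5/7)(0.007033) + (6/7)(0.00043956) = 0.23385.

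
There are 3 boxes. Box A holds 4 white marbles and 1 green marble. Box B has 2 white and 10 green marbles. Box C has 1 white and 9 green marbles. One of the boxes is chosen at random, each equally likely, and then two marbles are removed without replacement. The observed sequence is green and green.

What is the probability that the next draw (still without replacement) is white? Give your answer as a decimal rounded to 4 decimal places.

Compute the likelihood of the observed sequence for each case: P(data | box A) = (1/5)(0/4) = 0; P(data | box B) = (10/12)(9/11) = 15/22; P(data | box C) = (9/10)(8/9) = 4/5.
Weighting by the prior gives 1/3 · 0 = 0, 1/3 · 15/22 = 5/22, 1/3 · 4/5 = 4/15; with total 163/330.
The posterior is then P(box A | data) = 0, P(box B | data) = 75/163, P(box C | data) = 88/163.
Averaging over the posterior, P(white next | data) = (1/5)(75/163) + (1/8)(88/163) = 26/163.

0.1595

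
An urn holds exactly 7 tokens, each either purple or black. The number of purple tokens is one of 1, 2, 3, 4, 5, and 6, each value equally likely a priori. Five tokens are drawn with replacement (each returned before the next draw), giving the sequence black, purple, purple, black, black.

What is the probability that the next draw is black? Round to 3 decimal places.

0.571

Compute the likelihood of the observed sequence for each case: P(data | r = 1) = (6/7)(1/7)(1/7)(6/7)(6/7) = 0.012852; P(data | r = 2) = (5/7)(2/7)(2/7)(5/7)(5/7) = 0.02975; P(data | r = 3) = (4/7)(3/7)(3/7)(4/7)(4/7) = 0.034271; P(data | r = 4) = (3/7)(4/7)(4/7)(3/7)(3/7) = 0.025704; P(data | r = 5) = (2/7)(5/7)(5/7)(2/7)(2/7) = 0.0119; P(data | r = 6) = (1/7)(6/7)(6/7)(1/7)(1/7) = 0.002142.
Multiplying each by its prior: 1/6 · 0.012852 = 0.002142, 1/6 · 0.02975 = 0.0049583, 1/6 · 0.034271 = 0.0057119, 1/6 · 0.025704 = 0.0042839, 1/6 · 0.0119 = 0.0019833, 1/6 · 0.002142 = 0.00035699; with total 0.019436.
Dividing through by the total gives posterior P(r = 1 | data) = 0.1102, P(r = 2 | data) = 0.2551, P(r = 3 | data) = 0.29388, P(r = 4 | data) = 0.22041, P(r = 5 | data) = 0.10204, P(r = 6 | data) = 0.018367.
Averaging over the posterior, P(black next | data) = (6/7)(0.1102) + (5/7)(0.2551) + (4/7)(0.29388) + (3/7)(0.22041) + (2/7)(0.10204) + (1/7)(0.018367) = 0.57085.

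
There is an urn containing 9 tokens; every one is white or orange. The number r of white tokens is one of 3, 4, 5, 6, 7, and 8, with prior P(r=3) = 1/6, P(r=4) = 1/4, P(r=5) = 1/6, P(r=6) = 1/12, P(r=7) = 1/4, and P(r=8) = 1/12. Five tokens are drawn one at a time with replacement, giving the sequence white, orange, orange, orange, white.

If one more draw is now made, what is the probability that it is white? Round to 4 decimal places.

0.4810

Under each hypothesis, the probability of the observed sequence is: P(data | r = 3) = (3/9)(6/9)(6/9)(6/9)(3/9) = 0.032922; P(data | r = 4) = (4/9)(5/9)(5/9)(5/9)(4/9) = 0.03387; P(data | r = 5) = (5/9)(4/9)(4/9)(4/9)(5/9) = 0.027096; P(data | r = 6) = (6/9)(3/9)(3/9)(3/9)(6/9) = 0.016461; P(data | r = 7) = (7/9)(2/9)(2/9)(2/9)(7/9) = 0.0066386; P(data | r = 8) = (8/9)(1/9)(1/9)(1/9)(8/9) = 0.0010838.
Multiplying each by its prior: 1/6 · 0.032922 = 0.005487, 1/4 · 0.03387 = 0.0084675, 1/6 · 0.027096 = 0.004516, 1/12 · 0.016461 = 0.0013717, 1/4 · 0.0066386 = 0.0016596, 1/12 · 0.0010838 = 9.032e-05; summing to 0.021592.
Dividing through by the total gives posterior P(r = 3 | data) = 0.25412, P(r = 4 | data) = 0.39216, P(r = 5 | data) = 0.20915, P(r = 6 | data) = 0.063529, P(r = 7 | data) = 0.076863, P(r = 8 | data) = 0.004183.
So P(white next | data) = Σ P(white next | H) P(H | data) = (1/3)(0.25412) + (4/9)(0.39216) + (5/9)(0.20915) + (2/3)(0.063529) + (7/9)(0.076863) + (8/9)(0.004183) = 0.48105.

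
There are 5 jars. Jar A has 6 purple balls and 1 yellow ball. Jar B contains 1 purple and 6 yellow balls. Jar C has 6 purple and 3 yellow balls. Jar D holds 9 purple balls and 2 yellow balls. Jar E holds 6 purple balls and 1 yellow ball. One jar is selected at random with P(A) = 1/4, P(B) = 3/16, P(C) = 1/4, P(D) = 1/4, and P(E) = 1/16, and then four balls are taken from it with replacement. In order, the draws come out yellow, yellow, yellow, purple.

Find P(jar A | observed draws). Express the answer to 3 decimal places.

0.025

For each hypothesis, P(data | H) works out to: P(data | jar A) = (1/7)(1/7)(1/7)(6/7) = 0.002499; P(data | jar B) = (6/7)(6/7)(6/7)(1/7) = 0.089963; P(data | jar C) = (3/9)(3/9)(3/9)(6/9) = 0.024691; P(data | jar D) = (2/11)(2/11)(2/11)(9/11) = 0.0049177; P(data | jar E) = (1/7)(1/7)(1/7)(6/7) = 0.002499.
Multiplying each by its prior: 1/4 · 0.002499 = 0.00062474, 3/16 · 0.089963 = 0.016868, 1/4 · 0.024691 = 0.0061728, 1/4 · 0.0049177 = 0.0012294, 1/16 · 0.002499 = 0.00015618; with total 0.025051.
So P(jar A | data) = (0.00062474) / (0.025051) = 0.024939.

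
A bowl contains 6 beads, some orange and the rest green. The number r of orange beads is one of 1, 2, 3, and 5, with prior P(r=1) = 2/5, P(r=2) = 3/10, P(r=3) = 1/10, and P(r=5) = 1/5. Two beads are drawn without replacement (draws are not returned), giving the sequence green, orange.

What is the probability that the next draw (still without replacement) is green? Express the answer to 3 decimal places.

0.675

For each hypothesis, P(data | H) works out to: P(data | r = 1) = (5/6)(1/5) = 1/6; P(data | r = 2) = (4/6)(2/5) = 4/15; P(data | r = 3) = (3/6)(3/5) = 3/10; P(data | r = 5) = (1/6)(5/5) = 1/6.
The prior-weighted likelihoods are 2/5 · 1/6 = 1/15, 3/10 · 4/15 = 2/25, 1/10 · 3/10 = 3/100, 1/5 · 1/6 = 1/30; summing to 21/100.
Dividing through by the total gives posterior P(r = 1 | data) = 20/63, P(r = 2 | data) = 8/21, P(r = 3 | data) = 1/7, P(r = 5 | data) = 10/63.
The predictive probability is P(green next | data) = (1)(20/63) + (3/4)(8/21) + (1/2)(1/7) + (0)(10/63) = 85/126.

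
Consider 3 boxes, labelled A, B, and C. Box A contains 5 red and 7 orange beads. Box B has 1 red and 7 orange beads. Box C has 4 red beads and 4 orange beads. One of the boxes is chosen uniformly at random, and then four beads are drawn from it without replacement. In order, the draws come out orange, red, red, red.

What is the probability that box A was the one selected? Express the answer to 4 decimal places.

The likelihood of the observed sequence under each hypothesis: P(data | box A) = (7/12)(5/11)(4/10)(3/9) = 0.035354; P(data | box B) = (7/8)(1/7)(0/6) = 0; P(data | box C) = (4/8)(4/7)(3/6)(2/5) = 0.057143.
Multiplying each by its prior: 1/3 · 0.035354 = 0.011785, 1/3 · 0 = 0, 1/3 · 0.057143 = 0.019048; with total 0.030832.
By Bayes' rule, P(box A | data) = (0.011785) / (0.030832) = 0.38222.

0.3822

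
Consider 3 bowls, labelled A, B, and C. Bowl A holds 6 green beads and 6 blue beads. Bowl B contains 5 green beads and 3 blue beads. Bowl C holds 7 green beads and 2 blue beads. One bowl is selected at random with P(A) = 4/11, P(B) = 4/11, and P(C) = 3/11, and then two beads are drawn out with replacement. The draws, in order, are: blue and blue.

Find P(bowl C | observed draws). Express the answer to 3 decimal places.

The likelihood of the observed sequence under each hypothesis: P(data | bowl A) = (6/12)(6/12) = 0.25; P(data | bowl B) = (3/8)(3/8) = 0.14062; P(data | bowl C) = (2/9)(2/9) = 0.049383.
The prior-weighted likelihoods are 4/11 · 0.25 = 0.090909, 4/11 · 0.14062 = 0.051136, 3/11 · 0.049383 = 0.013468; these sum to 0.15551.
Therefore the posterior P(bowl C | data) = (0.013468) / (0.15551) = 0.086604.

0.087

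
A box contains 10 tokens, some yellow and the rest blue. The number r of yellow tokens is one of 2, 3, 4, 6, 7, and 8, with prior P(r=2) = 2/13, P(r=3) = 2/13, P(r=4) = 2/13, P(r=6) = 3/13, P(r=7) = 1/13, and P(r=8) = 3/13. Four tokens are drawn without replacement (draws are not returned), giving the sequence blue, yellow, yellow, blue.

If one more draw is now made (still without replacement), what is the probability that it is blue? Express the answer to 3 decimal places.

0.490

For each hypothesis, P(data | H) works out to: P(data | r = 2) = (8/10)(2/9)(1/8)(7/7) = 0.022222; P(data | r = 3) = (7/10)(3/9)(2/8)(6/7) = 0.05; P(data | r = 4) = (6/10)(4/9)(3/8)(5/7) = 0.071429; P(data | r = 6) = (4/10)(6/9)(5/8)(3/7) = 0.071429; P(data | r = 7) = (3/10)(7/9)(6/8)(2/7) = 0.05; P(data | r = 8) = (2/10)(8/9)(7/8)(1/7) = 0.022222.
Multiplying each by its prior: 2/13 · 0.022222 = 0.0034188, 2/13 · 0.05 = 0.0076923, 2/13 · 0.071429 = 0.010989, 3/13 · 0.071429 = 0.016484, 1/13 · 0.05 = 0.0038462, 3/13 · 0.022222 = 0.0051282; summing to 0.047558.
The posterior is then P(r = 2 | data) = 0.071887, P(r = 3 | data) = 0.16175, P(r = 4 | data) = 0.23107, P(r = 6 | data) = 0.3466, P(r = 7 | data) = 0.080873, P(r = 8 | data) = 0.10783.
Averaging over the posterior, P(blue next | data) = (1)(0.071887) + (5/6)(0.16175) + (2/3)(0.23107) + (1/3)(0.3466) + (1/6)(0.080873) + (0)(0.10783) = 0.48973.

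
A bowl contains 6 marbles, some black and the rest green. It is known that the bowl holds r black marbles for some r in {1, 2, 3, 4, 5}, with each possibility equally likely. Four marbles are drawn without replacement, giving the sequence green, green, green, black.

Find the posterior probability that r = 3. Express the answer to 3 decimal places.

0.143

The likelihood of the observed sequence under each hypothesis: P(data | r = 1) = (5/6)(4/5)(3/4)(1/3) = 1/6; P(data | r = 2) = (4/6)(3/5)(2/4)(2/3) = 2/15; P(data | r = 3) = (3/6)(2/5)(1/4)(3/3) = 1/20; P(data | r = 4) = (2/6)(1/5)(0/4) = 0; P(data | r = 5) = (1/6)(0/5) = 0.
The prior-weighted likelihoods are 1/5 · 1/6 = 1/30, 1/5 · 2/15 = 2/75, 1/5 · 1/20 = 1/100, 1/5 · 0 = 0, 1/5 · 0 = 0; summing to 7/100.
So P(r = 3 | data) = (1/100) / (7/100) = 1/7.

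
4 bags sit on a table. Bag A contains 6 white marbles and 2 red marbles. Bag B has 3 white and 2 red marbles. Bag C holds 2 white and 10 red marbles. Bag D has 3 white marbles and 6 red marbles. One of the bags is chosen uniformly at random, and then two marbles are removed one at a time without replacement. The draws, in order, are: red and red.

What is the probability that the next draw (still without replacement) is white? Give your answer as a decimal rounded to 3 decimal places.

0.365

Compute the likelihood of the observed sequence for each case: P(data | bag A) = (2/8)(1/7) = 0.035714; P(data | bag B) = (2/5)(1/4) = 0.1; P(data | bag C) = (10/12)(9/11) = 0.68182; P(data | bag D) = (6/9)(5/8) = 0.41667.
Weighting by the prior gives 1/4 · 0.035714 = 0.0089286, 1/4 · 0.1 = 0.025, 1/4 · 0.68182 = 0.17045, 1/4 · 0.41667 = 0.10417; summing to 0.30855.
Normalising, the posterior is P(bag A | data) = 0.028937, P(bag B | data) = 0.081024, P(bag C | data) = 0.55244, P(bag D | data) = 0.3376.
So P(white next | data) = Σ P(white next | H) P(H | data) = (1)(0.028937) + (1)(0.081024) + (1/5)(0.55244) + (3/7)(0.3376) = 0.36514.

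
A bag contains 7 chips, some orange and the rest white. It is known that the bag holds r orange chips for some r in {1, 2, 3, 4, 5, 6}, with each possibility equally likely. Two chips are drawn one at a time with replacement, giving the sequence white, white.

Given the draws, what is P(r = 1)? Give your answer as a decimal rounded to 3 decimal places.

The likelihood of the observed sequence under each hypothesis: P(data | r = 1) = (6/7)(6/7) = 36/49; P(data | r = 2) = (5/7)(5/7) = 25/49; P(data | r = 3) = (4/7)(4/7) = 16/49; P(data | r = 4) = (3/7)(3/7) = 9/49; P(data | r = 5) = (2/7)(2/7) = 4/49; P(data | r = 6) = (1/7)(1/7) = 1/49.
Multiplying each by its prior: 1/6 · 36/49 = 6/49, 1/6 · 25/49 = 25/294, 1/6 · 16/49 = 8/147, 1/6 · 9/49 = 3/98, 1/6 · 4/49 = 2/147, 1/6 · 1/49 = 1/294; these sum to 13/42.
By Bayes' rule, P(r = 1 | data) = (6/49) / (13/42) = 36/91.

0.396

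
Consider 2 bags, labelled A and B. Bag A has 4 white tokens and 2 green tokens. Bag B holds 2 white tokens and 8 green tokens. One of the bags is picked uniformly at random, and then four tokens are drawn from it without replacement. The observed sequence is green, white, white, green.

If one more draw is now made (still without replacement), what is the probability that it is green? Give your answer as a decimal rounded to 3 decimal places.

0.250

For each hypothesis, P(data | H) works out to: P(data | bag A) = (2/6)(4/5)(3/4)(1/3) = 1/15; P(data | bag B) = (8/10)(2/9)(1/8)(7/7) = 1/45.
Weighting by the prior gives 1/2 · 1/15 = 1/30, 1/2 · 1/45 = 1/90; summing to 2/45.
The posterior is then P(bag A | data) = 3/4, P(bag B | data) = 1/4.
Averaging over the posterior, P(green next | data) = (0)(3/4) + (1)(1/4) = 1/4.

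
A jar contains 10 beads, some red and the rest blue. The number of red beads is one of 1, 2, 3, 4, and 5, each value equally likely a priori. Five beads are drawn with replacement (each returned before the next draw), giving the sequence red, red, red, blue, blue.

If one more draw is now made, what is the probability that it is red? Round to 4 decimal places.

Compute the likelihood of the observed sequence for each case: P(data | r = 1) = (1/10)(1/10)(1/10)(9/10)(9/10) = 0.00081; P(data | r = 2) = (2/10)(2/10)(2/10)(8/10)(8/10) = 0.00512; P(data | r = 3) = (3/10)(3/10)(3/10)(7/10)(7/10) = 0.01323; P(data | r = 4) = (4/10)(4/10)(4/10)(6/10)(6/10) = 0.02304; P(data | r = 5) = (5/10)(5/10)(5/10)(5/10)(5/10) = 0.03125.
Multiplying each by its prior: 1/5 · 0.00081 = 0.000162, 1/5 · 0.00512 = 0.001024, 1/5 · 0.01323 = 0.002646, 1/5 · 0.02304 = 0.004608, 1/5 · 0.03125 = 0.00625; these sum to 0.01469.
The posterior is then P(r = 1 | data) = 0.011028, P(r = 2 | data) = 0.069707, P(r = 3 | data) = 0.18012, P(r = 4 | data) = 0.31368, P(r = 5 | data) = 0.42546.
Averaging over the posterior, P(red next | data) = (1/10)(0.011028) + (1/5)(0.069707) + (3/10)(0.18012) + (2/5)(0.31368) + (1/2)(0.42546) = 0.40728.

0.4073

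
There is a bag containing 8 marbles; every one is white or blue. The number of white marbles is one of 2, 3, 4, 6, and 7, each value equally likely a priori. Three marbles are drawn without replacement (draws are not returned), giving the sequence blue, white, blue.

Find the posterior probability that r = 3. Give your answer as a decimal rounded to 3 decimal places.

Compute the likelihood of the observed sequence for each case: P(data | r = 2) = (6/8)(2/7)(5/6) = 5/28; P(data | r = 3) = (5/8)(3/7)(4/6) = 5/28; P(data | r = 4) = (4/8)(4/7)(3/6) = 1/7; P(data | r = 6) = (2/8)(6/7)(1/6) = 1/28; P(data | r = 7) = (1/8)(7/7)(0/6) = 0.
Weighting by the prior gives 1/5 · 5/28 = 1/28, 1/5 · 5/28 = 1/28, 1/5 · 1/7 = 1/35, 1/5 · 1/28 = 1/140, 1/5 · 0 = 0; summing to 3/28.
By Bayes' rule, P(r = 3 | data) = (1/28) / (3/28) = 1/3.

0.333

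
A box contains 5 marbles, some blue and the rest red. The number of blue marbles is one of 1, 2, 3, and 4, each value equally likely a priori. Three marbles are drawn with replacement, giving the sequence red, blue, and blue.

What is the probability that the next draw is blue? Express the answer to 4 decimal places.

0.5840

Compute the likelihood of the observed sequence for each case: P(data | r = 1) = (4/5)(1/5)(1/5) = 4/125; P(data | r = 2) = (3/5)(2/5)(2/5) = 12/125; P(data | r = 3) = (2/5)(3/5)(3/5) = 18/125; P(data | r = 4) = (1/5)(4/5)(4/5) = 16/125.
The prior-weighted likelihoods are 1/4 · 4/125 = 1/125, 1/4 · 12/125 = 3/125, 1/4 · 18/125 = 9/250, 1/4 · 16/125 = 4/125; summing to 1/10.
Dividing through by the total gives posterior P(r = 1 | data) = 2/25, P(r = 2 | data) = 6/25, P(r = 3 | data) = 9/25, P(r = 4 | data) = 8/25.
Averaging over the posterior, P(blue next | data) = (1/5)(2/25) + (2/5)(6/25) + (3/5)(9/25) + (4/5)(8/25) = 73/125.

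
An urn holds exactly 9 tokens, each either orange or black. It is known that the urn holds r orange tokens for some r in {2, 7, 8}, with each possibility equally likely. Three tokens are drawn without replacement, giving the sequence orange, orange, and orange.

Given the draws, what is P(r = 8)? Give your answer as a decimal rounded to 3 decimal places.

0.615

For each hypothesis, P(data | H) works out to: P(data | r = 2) = (2/9)(1/8)(0/7) = 0; P(data | r = 7) = (7/9)(6/8)(5/7) = 5/12; P(data | r = 8) = (8/9)(7/8)(6/7) = 2/3.
The prior-weighted likelihoods are 1/3 · 0 = 0, 1/3 · 5/12 = 5/36, 1/3 · 2/3 = 2/9; these sum to 13/36.
So P(r = 8 | data) = (2/9) / (13/36) = 8/13.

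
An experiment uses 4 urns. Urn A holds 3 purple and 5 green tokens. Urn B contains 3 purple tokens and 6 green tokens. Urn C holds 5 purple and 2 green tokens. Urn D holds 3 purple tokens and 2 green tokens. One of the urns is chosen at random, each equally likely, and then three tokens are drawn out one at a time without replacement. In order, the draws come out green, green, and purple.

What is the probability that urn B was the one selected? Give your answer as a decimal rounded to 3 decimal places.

0.354

Compute the likelihood of the observed sequence for each case: P(data | urn A) = (5/8)(4/7)(3/6) = 5/28; P(data | urn B) = (6/9)(5/8)(3/7) = 5/28; P(data | urn C) = (2/7)(1/6)(5/5) = 1/21; P(data | urn D) = (2/5)(1/4)(3/3) = 1/10.
The prior-weighted likelihoods are 1/4 · 5/28 = 5/112, 1/4 · 5/28 = 5/112, 1/4 · 1/21 = 1/84, 1/4 · 1/10 = 1/40; summing to 53/420.
So P(urn B | data) = (5/112) / (53/420) = 75/212.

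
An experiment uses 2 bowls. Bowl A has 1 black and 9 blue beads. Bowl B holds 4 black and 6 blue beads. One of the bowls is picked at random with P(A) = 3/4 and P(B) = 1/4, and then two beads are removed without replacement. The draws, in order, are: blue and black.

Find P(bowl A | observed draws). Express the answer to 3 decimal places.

0.529

The likelihood of the observed sequence under each hypothesis: P(data | bowl A) = (9/10)(1/9) = 1/10; P(data | bowl B) = (6/10)(4/9) = 4/15.
Multiplying each by its prior: 3/4 · 1/10 = 3/40, 1/4 · 4/15 = 1/15; summing to 17/120.
Therefore the posterior P(bowl A | data) = (3/40) / (17/120) = 9/17.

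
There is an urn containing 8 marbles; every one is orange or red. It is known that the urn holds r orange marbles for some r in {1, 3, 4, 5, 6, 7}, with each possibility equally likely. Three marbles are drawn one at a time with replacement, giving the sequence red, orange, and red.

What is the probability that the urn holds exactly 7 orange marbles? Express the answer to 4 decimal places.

0.0265

For each hypothesis, P(data | H) works out to: P(data | r = 1) = (7/8)(1/8)(7/8) = 0.095703; P(data | r = 3) = (5/8)(3/8)(5/8) = 0.14648; P(data | r = 4) = (4/8)(4/8)(4/8) = 0.125; P(data | r = 5) = (3/8)(5/8)(3/8) = 0.087891; P(data | r = 6) = (2/8)(6/8)(2/8) = 0.046875; P(data | r = 7) = (1/8)(7/8)(1/8) = 0.013672.
The prior-weighted likelihoods are 1/6 · 0.095703 = 0.015951, 1/6 · 0.14648 = 0.024414, 1/6 · 0.125 = 0.020833, 1/6 · 0.087891 = 0.014648, 1/6 · 0.046875 = 0.0078125, 1/6 · 0.013672 = 0.0022786; these sum to 0.085938.
Therefore the posterior P(r = 7 | data) = (0.0022786) / (0.085938) = 0.026515.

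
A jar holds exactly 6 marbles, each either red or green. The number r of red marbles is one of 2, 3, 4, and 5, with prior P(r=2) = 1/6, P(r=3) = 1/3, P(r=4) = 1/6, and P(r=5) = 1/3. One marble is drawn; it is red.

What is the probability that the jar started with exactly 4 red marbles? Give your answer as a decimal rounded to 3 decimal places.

0.182

The likelihood of this draw under each hypothesis: P(data | r = 2) = (2/6) = 1/3; P(data | r = 3) = (3/6) = 1/2; P(data | r = 4) = (4/6) = 2/3; P(data | r = 5) = (5/6) = 5/6.
Multiplying each by its prior: 1/6 · 1/3 = 1/18, 1/3 · 1/2 = 1/6, 1/6 · 2/3 = 1/9, 1/3 · 5/6 = 5/18; these sum to 11/18.
Hence P(r = 4 | data) = (1/9) / (11/18) = 2/11.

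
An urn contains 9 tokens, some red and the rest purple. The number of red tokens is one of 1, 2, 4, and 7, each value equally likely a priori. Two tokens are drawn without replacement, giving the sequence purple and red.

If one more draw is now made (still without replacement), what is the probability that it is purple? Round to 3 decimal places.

0.597

Compute the likelihood of the observed sequence for each case: P(data | r = 1) = (8/9)(1/8) = 1/9; P(data | r = 2) = (7/9)(2/8) = 7/36; P(data | r = 4) = (5/9)(4/8) = 5/18; P(data | r = 7) = (2/9)(7/8) = 7/36.
Multiplying each by its prior: 1/4 · 1/9 = 1/36, 1/4 · 7/36 = 7/144, 1/4 · 5/18 = 5/72, 1/4 · 7/36 = 7/144; these sum to 7/36.
Normalising, the posterior is P(r = 1 | data) = 1/7, P(r = 2 | data) = 1/4, P(r = 4 | data) = 5/14, P(r = 7 | data) = 1/4.
Averaging over the posterior, P(purple next | data) = (1)(1/7) + (6/7)(1/4) + (4/7)(5/14) + (1/7)(1/4) = 117/196.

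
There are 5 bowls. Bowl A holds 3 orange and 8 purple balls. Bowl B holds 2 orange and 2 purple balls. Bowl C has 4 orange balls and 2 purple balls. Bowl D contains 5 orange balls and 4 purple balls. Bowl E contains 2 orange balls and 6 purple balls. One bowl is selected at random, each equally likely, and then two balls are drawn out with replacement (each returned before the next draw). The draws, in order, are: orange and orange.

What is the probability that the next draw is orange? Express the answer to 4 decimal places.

The likelihood of the observed sequence under each hypothesis: P(data | bowl A) = (3/11)(3/11) = 0.07438; P(data | bowl B) = (2/4)(2/4) = 0.25; P(data | bowl C) = (4/6)(4/6) = 0.44444; P(data | bowl D) = (5/9)(5/9) = 0.30864; P(data | bowl E) = (2/8)(2/8) = 0.0625.
Multiplying each by its prior: 1/5 · 0.07438 = 0.014876, 1/5 · 0.25 = 0.05, 1/5 · 0.44444 = 0.088889, 1/5 · 0.30864 = 0.061728, 1/5 · 0.0625 = 0.0125; these sum to 0.22799.
The posterior is then P(bowl A | data) = 0.065248, P(bowl B | data) = 0.2193, P(bowl C | data) = 0.38987, P(bowl D | data) = 0.27075, P(bowl E | data) = 0.054826.
The predictive probability is P(orange next | data) = (3/11)(0.065248) + (1/2)(0.2193) + (2/3)(0.38987) + (5/9)(0.27075) + (1/4)(0.054826) = 0.55149.

0.5515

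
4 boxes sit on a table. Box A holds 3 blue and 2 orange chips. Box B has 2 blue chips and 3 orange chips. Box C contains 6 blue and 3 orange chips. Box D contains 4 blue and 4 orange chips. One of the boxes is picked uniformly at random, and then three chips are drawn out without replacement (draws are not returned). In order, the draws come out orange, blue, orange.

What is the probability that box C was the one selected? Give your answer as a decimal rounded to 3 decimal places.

Compute the likelihood of the observed sequence for each case: P(data | box A) = (2/5)(3/4)(1/3) = 1/10; P(data | box B) = (3/5)(2/4)(2/3) = 1/5; P(data | box C) = (3/9)(6/8)(2/7) = 1/14; P(data | box D) = (4/8)(4/7)(3/6) = 1/7.
Weighting by the prior gives 1/4 · 1/10 = 1/40, 1/4 · 1/5 = 1/20, 1/4 · 1/14 = 1/56, 1/4 · 1/7 = 1/28; summing to 9/70.
By Bayes' rule, P(box C | data) = (1/56) / (9/70) = 5/36.

0.139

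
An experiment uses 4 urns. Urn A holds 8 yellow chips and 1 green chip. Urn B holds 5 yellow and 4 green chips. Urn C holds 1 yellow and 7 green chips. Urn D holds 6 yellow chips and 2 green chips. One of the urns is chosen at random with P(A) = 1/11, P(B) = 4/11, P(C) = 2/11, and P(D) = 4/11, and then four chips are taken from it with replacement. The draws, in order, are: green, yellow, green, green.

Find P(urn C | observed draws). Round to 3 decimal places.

The likelihood of the observed sequence under each hypothesis: P(data | urn A) = (1/9)(8/9)(1/9)(1/9) = 0.0012193; P(data | urn B) = (4/9)(5/9)(4/9)(4/9) = 0.048773; P(data | urn C) = (7/8)(1/8)(7/8)(7/8) = 0.08374; P(data | urn D) = (2/8)(6/8)(2/8)(2/8) = 0.011719.
Weighting by the prior gives 1/11 · 0.0012193 = 0.00011085, 4/11 · 0.048773 = 0.017736, 2/11 · 0.08374 = 0.015225, 4/11 · 0.011719 = 0.0042614; these sum to 0.037333.
Hence P(urn C | data) = (0.015225) / (0.037333) = 0.40783.

0.408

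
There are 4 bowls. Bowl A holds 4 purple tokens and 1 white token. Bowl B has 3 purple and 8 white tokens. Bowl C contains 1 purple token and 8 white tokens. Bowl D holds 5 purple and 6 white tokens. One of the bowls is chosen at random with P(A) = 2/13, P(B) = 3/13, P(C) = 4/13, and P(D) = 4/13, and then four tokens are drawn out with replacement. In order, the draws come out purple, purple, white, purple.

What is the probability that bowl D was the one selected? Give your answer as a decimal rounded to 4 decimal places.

0.4466

For each hypothesis, P(data | H) works out to: P(data | bowl A) = (4/5)(4/5)(1/5)(4/5) = 0.1024; P(data | bowl B) = (3/11)(3/11)(8/11)(3/11) = 0.014753; P(data | bowl C) = (1/9)(1/9)(8/9)(1/9) = 0.0012193; P(data | bowl D) = (5/11)(5/11)(6/11)(5/11) = 0.051226.
Weighting by the prior gives 2/13 · 0.1024 = 0.015754, 3/13 · 0.014753 = 0.0034046, 4/13 · 0.0012193 = 0.00037518, 4/13 · 0.051226 = 0.015762; these sum to 0.035295.
Therefore the posterior P(bowl D | data) = (0.015762) / (0.035295) = 0.44657.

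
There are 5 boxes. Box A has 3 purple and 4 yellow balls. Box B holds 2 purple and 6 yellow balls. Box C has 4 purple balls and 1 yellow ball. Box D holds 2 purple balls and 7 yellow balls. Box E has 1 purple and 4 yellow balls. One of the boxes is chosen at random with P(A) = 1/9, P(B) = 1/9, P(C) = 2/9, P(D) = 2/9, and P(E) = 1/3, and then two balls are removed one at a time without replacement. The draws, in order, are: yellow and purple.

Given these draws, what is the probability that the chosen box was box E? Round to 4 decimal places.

For each hypothesis, P(data | H) works out to: P(data | box A) = (4/7)(3/6) = 2/7; P(data | box B) = (6/8)(2/7) = 3/14; P(data | box C) = (1/5)(4/4) = 1/5; P(data | box D) = (7/9)(2/8) = 7/36; P(data | box E) = (4/5)(1/4) = 1/5.
The prior-weighted likelihoods are 1/9 · 2/7 = 2/63, 1/9 · 3/14 = 1/42, 2/9 · 1/5 = 2/45, 2/9 · 7/36 = 7/162, 1/3 · 1/5 = 1/15; with total 17/81.
Hence P(box E | data) = (1/15) / (17/81) = 27/85.

0.3176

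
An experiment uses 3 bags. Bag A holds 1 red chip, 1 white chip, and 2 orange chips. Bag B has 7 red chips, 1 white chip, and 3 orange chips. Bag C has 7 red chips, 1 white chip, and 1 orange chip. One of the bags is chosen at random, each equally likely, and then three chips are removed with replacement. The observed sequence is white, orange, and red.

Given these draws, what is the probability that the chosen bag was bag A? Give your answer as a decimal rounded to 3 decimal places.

0.552

The likelihood of the observed sequence under each hypothesis: P(data | bag A) = (1/4)(2/4)(1/4) = 0.03125; P(data | bag B) = (1/11)(3/11)(7/11) = 0.015778; P(data | bag C) = (1/9)(1/9)(7/9) = 0.0096022.
Weighting by the prior gives 1/3 · 0.03125 = 0.010417, 1/3 · 0.015778 = 0.0052592, 1/3 · 0.0096022 = 0.0032007; with total 0.018877.
By Bayes' rule, P(bag A | data) = (0.010417) / (0.018877) = 0.55183.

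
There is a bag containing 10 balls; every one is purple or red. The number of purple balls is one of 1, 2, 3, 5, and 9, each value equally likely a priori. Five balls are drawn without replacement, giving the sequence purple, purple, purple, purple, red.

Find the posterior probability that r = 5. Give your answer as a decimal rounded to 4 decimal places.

The likelihood of the observed sequence under each hypothesis: P(data | r = 1) = (1/10)(0/9) = 0; P(data | r = 2) = (2/10)(1/9)(0/8) = 0; P(data | r = 3) = (3/10)(2/9)(1/8)(0/7) = 0; P(data | r = 5) = (5/10)(4/9)(3/8)(2/7)(5/6) = 0.019841; P(data | r = 9) = (9/10)(8/9)(7/8)(6/7)(1/6) = 0.1.
Weighting by the prior gives 1/5 · 0 = 0, 1/5 · 0 = 0, 1/5 · 0 = 0, 1/5 · 0.019841 = 0.0039683, 1/5 · 0.1 = 0.02; these sum to 0.023968.
By Bayes' rule, P(r = 5 | data) = (0.0039683) / (0.023968) = 0.16556.

0.1656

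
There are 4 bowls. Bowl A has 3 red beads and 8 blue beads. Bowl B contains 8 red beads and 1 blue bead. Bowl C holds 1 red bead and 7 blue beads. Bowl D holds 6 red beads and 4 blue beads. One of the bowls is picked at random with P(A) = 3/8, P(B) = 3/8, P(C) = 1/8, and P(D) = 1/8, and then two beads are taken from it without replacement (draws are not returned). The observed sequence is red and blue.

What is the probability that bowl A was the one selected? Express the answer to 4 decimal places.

0.4745

For each hypothesis, P(data | H) works out to: P(data | bowl A) = (3/11)(8/10) = 0.21818; P(data | bowl B) = (8/9)(1/8) = 0.11111; P(data | bowl C) = (1/8)(7/7) = 0.125; P(data | bowl D) = (6/10)(4/9) = 0.26667.
The prior-weighted likelihoods are 3/8 · 0.21818 = 0.081818, 3/8 · 0.11111 = 0.041667, 1/8 · 0.125 = 0.015625, 1/8 · 0.26667 = 0.033333; with total 0.17244.
Hence P(bowl A | data) = (0.081818) / (0.17244) = 0.47446.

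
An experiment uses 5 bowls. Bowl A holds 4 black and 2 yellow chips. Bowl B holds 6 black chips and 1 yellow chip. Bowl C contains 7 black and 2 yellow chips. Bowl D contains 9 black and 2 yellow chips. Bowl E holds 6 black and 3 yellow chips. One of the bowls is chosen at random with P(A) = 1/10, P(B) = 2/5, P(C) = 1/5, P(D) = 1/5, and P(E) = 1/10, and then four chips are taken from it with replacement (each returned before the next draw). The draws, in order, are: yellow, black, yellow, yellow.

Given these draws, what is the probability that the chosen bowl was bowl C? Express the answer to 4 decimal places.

The likelihood of the observed sequence under each hypothesis: P(data | bowl A) = (2/6)(4/6)(2/6)(2/6) = 0.024691; P(data | bowl B) = (1/7)(6/7)(1/7)(1/7) = 0.002499; P(data | bowl C) = (2/9)(7/9)(2/9)(2/9) = 0.0085353; P(data | bowl D) = (2/11)(9/11)(2/11)(2/11) = 0.0049177; P(data | bowl E) = (3/9)(6/9)(3/9)(3/9) = 0.024691.
The prior-weighted likelihoods are 1/10 · 0.024691 = 0.0024691, 2/5 · 0.002499 = 0.00099958, 1/5 · 0.0085353 = 0.0017071, 1/5 · 0.0049177 = 0.00098354, 1/10 · 0.024691 = 0.0024691; these sum to 0.0086285.
So P(bowl C | data) = (0.0017071) / (0.0086285) = 0.19784.

0.1978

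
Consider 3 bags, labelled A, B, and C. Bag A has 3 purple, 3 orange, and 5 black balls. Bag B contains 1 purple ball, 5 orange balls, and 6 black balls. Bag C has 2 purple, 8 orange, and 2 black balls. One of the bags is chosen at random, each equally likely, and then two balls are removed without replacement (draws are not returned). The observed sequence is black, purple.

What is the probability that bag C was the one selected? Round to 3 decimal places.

0.143

Compute the likelihood of the observed sequence for each case: P(data | bag A) = (5/11)(3/10) = 3/22; P(data | bag B) = (6/12)(1/11) = 1/22; P(data | bag C) = (2/12)(2/11) = 1/33.
Weighting by the prior gives 1/3 · 3/22 = 1/22, 1/3 · 1/22 = 1/66, 1/3 · 1/33 = 1/99; summing to 7/99.
By Bayes' rule, P(bag C | data) = (1/99) / (7/99) = 1/7.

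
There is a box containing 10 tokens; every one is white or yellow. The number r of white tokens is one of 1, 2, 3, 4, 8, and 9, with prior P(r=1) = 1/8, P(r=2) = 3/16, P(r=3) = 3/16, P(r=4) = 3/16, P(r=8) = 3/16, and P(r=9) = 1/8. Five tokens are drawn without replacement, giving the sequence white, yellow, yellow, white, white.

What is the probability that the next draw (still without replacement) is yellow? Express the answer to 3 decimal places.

0.504

For each hypothesis, P(data | H) works out to: P(data | r = 1) = (1/10)(9/9)(8/8)(0/7) = 0; P(data | r = 2) = (2/10)(8/9)(7/8)(1/7)(0/6) = 0; P(data | r = 3) = (3/10)(7/9)(6/8)(2/7)(1/6) = 0.0083333; P(data | r = 4) = (4/10)(6/9)(5/8)(3/7)(2/6) = 0.02381; P(data | r = 8) = (8/10)(2/9)(1/8)(7/7)(6/6) = 0.022222; P(data | r = 9) = (9/10)(1/9)(0/8) = 0.
The prior-weighted likelihoods are 1/8 · 0 = 0, 3/16 · 0 = 0, 3/16 · 0.0083333 = 0.0015625, 3/16 · 0.02381 = 0.0044643, 3/16 · 0.022222 = 0.0041667, 1/8 · 0 = 0; summing to 0.010193.
Dividing through by the total gives posterior P(r = 1 | data) = 0, P(r = 2 | data) = 0, P(r = 3 | data) = 0.15328, P(r = 4 | data) = 0.43796, P(r = 8 | data) = 0.40876, P(r = 9 | data) = 0.
Averaging over the posterior, P(yellow next | data) = (1)(0.15328) + (4/5)(0.43796) + (0)(0.40876) = 0.50365.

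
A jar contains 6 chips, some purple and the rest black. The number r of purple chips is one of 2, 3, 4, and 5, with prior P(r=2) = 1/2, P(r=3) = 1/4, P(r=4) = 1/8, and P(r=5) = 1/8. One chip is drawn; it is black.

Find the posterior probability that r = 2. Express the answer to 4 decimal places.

0.6400

Compute the likelihood of this draw for each case: P(data | r = 2) = (4/6) = 2/3; P(data | r = 3) = (3/6) = 1/2; P(data | r = 4) = (2/6) = 1/3; P(data | r = 5) = (1/6) = 1/6.
Multiplying each by its prior: 1/2 · 2/3 = 1/3, 1/4 · 1/2 = 1/8, 1/8 · 1/3 = 1/24, 1/8 · 1/6 = 1/48; these sum to 25/48.
Hence P(r = 2 | data) = (1/3) / (25/48) = 16/25.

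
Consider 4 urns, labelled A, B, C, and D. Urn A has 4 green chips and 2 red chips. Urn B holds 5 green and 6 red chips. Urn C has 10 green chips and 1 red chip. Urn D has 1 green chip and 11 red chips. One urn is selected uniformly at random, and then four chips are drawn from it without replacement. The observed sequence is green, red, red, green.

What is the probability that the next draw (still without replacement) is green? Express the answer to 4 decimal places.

The likelihood of the observed sequence under each hypothesis: P(data | urn A) = (4/6)(2/5)(1/4)(3/3) = 0.066667; P(data | urn B) = (5/11)(6/10)(5/9)(4/8) = 0.075758; P(data | urn C) = (10/11)(1/10)(0/9) = 0; P(data | urn D) = (1/12)(11/11)(10/10)(0/9) = 0.
Multiplying each by its prior: 1/4 · 0.066667 = 0.016667, 1/4 · 0.075758 = 0.018939, 1/4 · 0 = 0, 1/4 · 0 = 0; summing to 0.035606.
Normalising, the posterior is P(urn A | data) = 0.46809, P(urn B | data) = 0.53191, P(urn C | data) = 0, P(urn D | data) = 0.
So P(green next | data) = Σ P(green next | H) P(H | data) = (1)(0.46809) + (3/7)(0.53191) = 0.69605.

0.6960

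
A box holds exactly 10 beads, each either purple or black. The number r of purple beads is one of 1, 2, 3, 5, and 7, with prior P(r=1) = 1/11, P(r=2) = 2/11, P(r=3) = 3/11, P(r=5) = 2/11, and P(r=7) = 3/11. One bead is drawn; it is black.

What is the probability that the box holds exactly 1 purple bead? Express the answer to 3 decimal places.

Under each hypothesis, the probability of this draw is: P(data | r = 1) = (9/10) = 9/10; P(data | r = 2) = (8/10) = 4/5; P(data | r = 3) = (7/10) = 7/10; P(data | r = 5) = (5/10) = 1/2; P(data | r = 7) = (3/10) = 3/10.
Multiplying each by its prior: 1/11 · 9/10 = 9/110, 2/11 · 4/5 = 8/55, 3/11 · 7/10 = 21/110, 2/11 · 1/2 = 1/11, 3/11 · 3/10 = 9/110; these sum to 13/22.
Hence P(r = 1 | data) = (9/110) / (13/22) = 9/65.

0.138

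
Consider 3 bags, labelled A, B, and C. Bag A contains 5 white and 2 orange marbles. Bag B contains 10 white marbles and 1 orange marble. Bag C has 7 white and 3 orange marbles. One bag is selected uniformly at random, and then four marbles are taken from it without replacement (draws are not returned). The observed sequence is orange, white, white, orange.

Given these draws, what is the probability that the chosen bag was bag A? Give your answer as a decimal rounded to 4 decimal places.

The likelihood of the observed sequence under each hypothesis: P(data | bag A) = (2/7)(5/6)(4/5)(1/4) = 0.047619; P(data | bag B) = (1/11)(10/10)(9/9)(0/8) = 0; P(data | bag C) = (3/10)(7/9)(6/8)(2/7) = 0.05.
Weighting by the prior gives 1/3 · 0.047619 = 0.015873, 1/3 · 0 = 0, 1/3 · 0.05 = 0.016667; summing to 0.03254.
By Bayes' rule, P(bag A | data) = (0.015873) / (0.03254) = 0.4878.

0.4878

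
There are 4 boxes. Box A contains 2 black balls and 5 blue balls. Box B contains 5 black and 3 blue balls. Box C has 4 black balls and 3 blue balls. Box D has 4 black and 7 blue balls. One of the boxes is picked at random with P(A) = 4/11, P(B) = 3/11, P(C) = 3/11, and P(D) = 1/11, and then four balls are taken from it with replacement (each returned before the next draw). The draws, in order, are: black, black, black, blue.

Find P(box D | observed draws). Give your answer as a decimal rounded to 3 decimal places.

0.050

The likelihood of the observed sequence under each hypothesis: P(data | box A) = (2/7)(2/7)(2/7)(5/7) = 0.01666; P(data | box B) = (5/8)(5/8)(5/8)(3/8) = 0.091553; P(data | box C) = (4/7)(4/7)(4/7)(3/7) = 0.079967; P(data | box D) = (4/11)(4/11)(4/11)(7/11) = 0.030599.
Multiplying each by its prior: 4/11 · 0.01666 = 0.0060581, 3/11 · 0.091553 = 0.024969, 3/11 · 0.079967 = 0.021809, 1/11 · 0.030599 = 0.0027817; with total 0.055618.
By Bayes' rule, P(box D | data) = (0.0027817) / (0.055618) = 0.050015.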